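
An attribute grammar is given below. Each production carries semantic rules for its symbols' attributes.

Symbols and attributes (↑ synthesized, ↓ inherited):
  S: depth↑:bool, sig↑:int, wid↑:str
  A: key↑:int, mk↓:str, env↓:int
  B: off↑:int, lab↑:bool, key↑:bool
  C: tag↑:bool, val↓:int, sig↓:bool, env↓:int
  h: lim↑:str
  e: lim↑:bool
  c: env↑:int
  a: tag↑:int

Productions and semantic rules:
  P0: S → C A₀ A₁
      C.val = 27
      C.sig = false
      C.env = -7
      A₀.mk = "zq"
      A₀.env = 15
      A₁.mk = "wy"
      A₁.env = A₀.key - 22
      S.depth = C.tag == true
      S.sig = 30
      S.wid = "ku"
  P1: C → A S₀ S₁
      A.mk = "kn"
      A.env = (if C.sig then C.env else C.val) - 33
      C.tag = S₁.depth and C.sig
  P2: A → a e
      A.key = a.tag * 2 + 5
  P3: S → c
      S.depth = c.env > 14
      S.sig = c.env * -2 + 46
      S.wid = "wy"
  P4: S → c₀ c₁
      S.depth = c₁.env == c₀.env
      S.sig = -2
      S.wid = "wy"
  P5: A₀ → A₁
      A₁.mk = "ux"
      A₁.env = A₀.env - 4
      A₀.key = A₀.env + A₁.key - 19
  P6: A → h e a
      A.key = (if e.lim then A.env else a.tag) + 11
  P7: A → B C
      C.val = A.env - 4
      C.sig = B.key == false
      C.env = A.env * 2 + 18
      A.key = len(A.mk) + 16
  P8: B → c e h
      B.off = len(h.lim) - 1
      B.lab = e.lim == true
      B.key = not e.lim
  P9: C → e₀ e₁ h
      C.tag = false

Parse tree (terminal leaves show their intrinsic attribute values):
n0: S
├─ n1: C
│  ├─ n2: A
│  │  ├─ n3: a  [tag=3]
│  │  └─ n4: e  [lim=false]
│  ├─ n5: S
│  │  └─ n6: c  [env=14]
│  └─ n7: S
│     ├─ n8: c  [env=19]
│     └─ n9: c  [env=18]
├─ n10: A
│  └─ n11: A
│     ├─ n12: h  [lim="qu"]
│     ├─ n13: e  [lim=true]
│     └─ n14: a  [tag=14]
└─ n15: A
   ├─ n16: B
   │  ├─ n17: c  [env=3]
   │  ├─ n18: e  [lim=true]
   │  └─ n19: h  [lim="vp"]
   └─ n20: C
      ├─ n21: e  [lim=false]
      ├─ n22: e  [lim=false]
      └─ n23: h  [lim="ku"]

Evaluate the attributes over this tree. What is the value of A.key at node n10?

1. n1.val = 27  [27]
2. n1.sig = false  [false]
3. n1.env = -7  [-7]
4. n2.mk = "kn"  ["kn"]
5. n2.env = -6  [(if C.sig then C.env else C.val) - 33]
6. n3.tag = 3  [terminal]
7. n4.lim = false  [terminal]
8. n2.key = 11  [a.tag * 2 + 5]
9. n6.env = 14  [terminal]
10. n5.depth = false  [c.env > 14]
11. n5.sig = 18  [c.env * -2 + 46]
12. n5.wid = "wy"  ["wy"]
13. n8.env = 19  [terminal]
14. n9.env = 18  [terminal]
15. n7.depth = false  [c₁.env == c₀.env]
16. n7.sig = -2  [-2]
17. n7.wid = "wy"  ["wy"]
18. n1.tag = false  [S₁.depth and C.sig]
19. n10.mk = "zq"  ["zq"]
20. n10.env = 15  [15]
21. n11.mk = "ux"  ["ux"]
22. n11.env = 11  [A₀.env - 4]
23. n12.lim = "qu"  [terminal]
24. n13.lim = true  [terminal]
25. n14.tag = 14  [terminal]
26. n11.key = 22  [(if e.lim then A.env else a.tag) + 11]
27. n10.key = 18  [A₀.env + A₁.key - 19]
28. n15.mk = "wy"  ["wy"]
29. n15.env = -4  [A₀.key - 22]
30. n17.env = 3  [terminal]
31. n18.lim = true  [terminal]
32. n19.lim = "vp"  [terminal]
33. n16.off = 1  [len(h.lim) - 1]
34. n16.lab = true  [e.lim == true]
35. n16.key = false  [not e.lim]
36. n20.val = -8  [A.env - 4]
37. n20.sig = true  [B.key == false]
38. n20.env = 10  [A.env * 2 + 18]
39. n21.lim = false  [terminal]
40. n22.lim = false  [terminal]
41. n23.lim = "ku"  [terminal]
42. n20.tag = false  [false]
43. n15.key = 18  [len(A.mk) + 16]
44. n0.depth = false  [C.tag == true]
45. n0.sig = 30  [30]
46. n0.wid = "ku"  ["ku"]

18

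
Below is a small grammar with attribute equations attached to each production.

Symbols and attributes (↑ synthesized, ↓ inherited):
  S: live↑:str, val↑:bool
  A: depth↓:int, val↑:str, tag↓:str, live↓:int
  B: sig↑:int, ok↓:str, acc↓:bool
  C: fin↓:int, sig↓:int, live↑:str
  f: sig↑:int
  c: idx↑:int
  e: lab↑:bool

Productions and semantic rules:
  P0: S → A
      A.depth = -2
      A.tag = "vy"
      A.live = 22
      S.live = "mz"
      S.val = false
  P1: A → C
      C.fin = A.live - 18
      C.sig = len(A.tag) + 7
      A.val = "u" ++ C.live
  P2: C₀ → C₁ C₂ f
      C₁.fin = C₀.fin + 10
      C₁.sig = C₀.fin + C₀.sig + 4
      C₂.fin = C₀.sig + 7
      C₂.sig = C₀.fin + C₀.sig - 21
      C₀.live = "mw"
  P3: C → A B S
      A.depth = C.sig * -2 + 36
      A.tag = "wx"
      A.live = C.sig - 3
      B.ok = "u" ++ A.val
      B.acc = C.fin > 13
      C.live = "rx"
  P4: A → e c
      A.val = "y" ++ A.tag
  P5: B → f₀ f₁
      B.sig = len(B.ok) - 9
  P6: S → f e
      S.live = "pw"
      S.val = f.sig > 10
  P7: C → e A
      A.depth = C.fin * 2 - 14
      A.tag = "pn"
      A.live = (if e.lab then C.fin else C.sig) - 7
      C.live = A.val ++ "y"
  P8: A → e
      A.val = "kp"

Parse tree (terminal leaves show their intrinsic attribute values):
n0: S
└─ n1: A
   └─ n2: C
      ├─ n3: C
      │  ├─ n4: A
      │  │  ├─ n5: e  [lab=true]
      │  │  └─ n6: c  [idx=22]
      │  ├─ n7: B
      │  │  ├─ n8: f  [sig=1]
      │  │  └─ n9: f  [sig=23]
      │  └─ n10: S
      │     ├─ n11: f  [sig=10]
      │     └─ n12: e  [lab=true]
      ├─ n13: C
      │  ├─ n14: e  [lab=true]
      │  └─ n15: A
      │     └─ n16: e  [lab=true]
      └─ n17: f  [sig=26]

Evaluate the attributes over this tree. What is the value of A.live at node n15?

1. n1.depth = -2  [-2]
2. n1.tag = "vy"  ["vy"]
3. n1.live = 22  [22]
4. n2.fin = 4  [A.live - 18]
5. n2.sig = 9  [len(A.tag) + 7]
6. n3.fin = 14  [C₀.fin + 10]
7. n3.sig = 17  [C₀.fin + C₀.sig + 4]
8. n4.depth = 2  [C.sig * -2 + 36]
9. n4.tag = "wx"  ["wx"]
10. n4.live = 14  [C.sig - 3]
11. n5.lab = true  [terminal]
12. n6.idx = 22  [terminal]
13. n4.val = "ywx"  ["y" ++ A.tag]
14. n7.ok = "uywx"  ["u" ++ A.val]
15. n7.acc = true  [C.fin > 13]
16. n8.sig = 1  [terminal]
17. n9.sig = 23  [terminal]
18. n7.sig = -5  [len(B.ok) - 9]
19. n11.sig = 10  [terminal]
20. n12.lab = true  [terminal]
21. n10.live = "pw"  ["pw"]
22. n10.val = false  [f.sig > 10]
23. n3.live = "rx"  ["rx"]
24. n13.fin = 16  [C₀.sig + 7]
25. n13.sig = -8  [C₀.fin + C₀.sig - 21]
26. n14.lab = true  [terminal]
27. n15.depth = 18  [C.fin * 2 - 14]
28. n15.tag = "pn"  ["pn"]
29. n15.live = 9  [(if e.lab then C.fin else C.sig) - 7]
30. n16.lab = true  [terminal]
31. n15.val = "kp"  ["kp"]
32. n13.live = "kpy"  [A.val ++ "y"]
33. n17.sig = 26  [terminal]
34. n2.live = "mw"  ["mw"]
35. n1.val = "umw"  ["u" ++ C.live]
36. n0.live = "mz"  ["mz"]
37. n0.val = false  [false]

9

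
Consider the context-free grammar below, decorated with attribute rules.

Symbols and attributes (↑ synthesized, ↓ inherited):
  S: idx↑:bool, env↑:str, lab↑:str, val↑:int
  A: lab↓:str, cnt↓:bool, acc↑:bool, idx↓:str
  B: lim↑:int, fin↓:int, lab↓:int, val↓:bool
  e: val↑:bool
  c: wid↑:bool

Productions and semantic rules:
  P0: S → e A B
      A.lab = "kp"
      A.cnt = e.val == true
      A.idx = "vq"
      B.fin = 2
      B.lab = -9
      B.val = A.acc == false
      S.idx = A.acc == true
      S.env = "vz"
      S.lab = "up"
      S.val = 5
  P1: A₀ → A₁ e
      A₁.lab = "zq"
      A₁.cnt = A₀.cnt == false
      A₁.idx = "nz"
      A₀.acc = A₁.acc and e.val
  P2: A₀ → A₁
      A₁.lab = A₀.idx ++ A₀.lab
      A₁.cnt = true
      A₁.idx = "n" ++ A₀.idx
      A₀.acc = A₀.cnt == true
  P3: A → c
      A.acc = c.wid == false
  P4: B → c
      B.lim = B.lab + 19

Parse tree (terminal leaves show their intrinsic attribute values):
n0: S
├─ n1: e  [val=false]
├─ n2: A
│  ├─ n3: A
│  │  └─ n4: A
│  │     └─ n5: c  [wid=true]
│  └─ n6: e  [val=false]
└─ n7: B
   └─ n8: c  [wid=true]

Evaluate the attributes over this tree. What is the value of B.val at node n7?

true

1. n1.val = false  [terminal]
2. n2.lab = "kp"  ["kp"]
3. n2.cnt = false  [e.val == true]
4. n2.idx = "vq"  ["vq"]
5. n3.lab = "zq"  ["zq"]
6. n3.cnt = true  [A₀.cnt == false]
7. n3.idx = "nz"  ["nz"]
8. n4.lab = "nzzq"  [A₀.idx ++ A₀.lab]
9. n4.cnt = true  [true]
10. n4.idx = "nnz"  ["n" ++ A₀.idx]
11. n5.wid = true  [terminal]
12. n4.acc = false  [c.wid == false]
13. n3.acc = true  [A₀.cnt == true]
14. n6.val = false  [terminal]
15. n2.acc = false  [A₁.acc and e.val]
16. n7.fin = 2  [2]
17. n7.lab = -9  [-9]
18. n7.val = true  [A.acc == false]
19. n8.wid = true  [terminal]
20. n7.lim = 10  [B.lab + 19]
21. n0.idx = false  [A.acc == true]
22. n0.env = "vz"  ["vz"]
23. n0.lab = "up"  ["up"]
24. n0.val = 5  [5]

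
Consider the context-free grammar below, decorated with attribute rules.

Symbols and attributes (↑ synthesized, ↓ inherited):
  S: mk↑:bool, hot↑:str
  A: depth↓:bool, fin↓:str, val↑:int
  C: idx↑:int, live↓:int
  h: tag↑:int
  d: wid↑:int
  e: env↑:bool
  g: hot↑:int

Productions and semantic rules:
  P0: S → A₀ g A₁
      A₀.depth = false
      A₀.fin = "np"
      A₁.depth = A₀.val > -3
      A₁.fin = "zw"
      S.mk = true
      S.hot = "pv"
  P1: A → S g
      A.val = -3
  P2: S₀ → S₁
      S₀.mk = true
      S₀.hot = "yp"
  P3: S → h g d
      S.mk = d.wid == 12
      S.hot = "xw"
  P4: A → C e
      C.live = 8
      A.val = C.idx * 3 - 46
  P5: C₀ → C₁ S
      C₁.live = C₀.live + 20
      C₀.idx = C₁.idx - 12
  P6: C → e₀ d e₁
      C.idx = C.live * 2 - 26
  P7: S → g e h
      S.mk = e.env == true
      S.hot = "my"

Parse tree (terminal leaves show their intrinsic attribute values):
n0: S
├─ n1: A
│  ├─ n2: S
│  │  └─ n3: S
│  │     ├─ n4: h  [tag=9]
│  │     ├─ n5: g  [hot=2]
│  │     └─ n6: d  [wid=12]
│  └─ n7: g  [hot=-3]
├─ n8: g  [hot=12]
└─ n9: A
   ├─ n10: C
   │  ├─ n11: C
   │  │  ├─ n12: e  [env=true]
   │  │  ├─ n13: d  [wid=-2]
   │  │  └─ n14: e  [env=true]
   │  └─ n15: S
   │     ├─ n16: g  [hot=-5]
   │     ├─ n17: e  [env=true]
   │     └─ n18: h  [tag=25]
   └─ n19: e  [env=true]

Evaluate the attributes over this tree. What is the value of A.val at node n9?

8

1. n1.depth = false  [false]
2. n1.fin = "np"  ["np"]
3. n4.tag = 9  [terminal]
4. n5.hot = 2  [terminal]
5. n6.wid = 12  [terminal]
6. n3.mk = true  [d.wid == 12]
7. n3.hot = "xw"  ["xw"]
8. n2.mk = true  [true]
9. n2.hot = "yp"  ["yp"]
10. n7.hot = -3  [terminal]
11. n1.val = -3  [-3]
12. n8.hot = 12  [terminal]
13. n9.depth = false  [A₀.val > -3]
14. n9.fin = "zw"  ["zw"]
15. n10.live = 8  [8]
16. n11.live = 28  [C₀.live + 20]
17. n12.env = true  [terminal]
18. n13.wid = -2  [terminal]
19. n14.env = true  [terminal]
20. n11.idx = 30  [C.live * 2 - 26]
21. n16.hot = -5  [terminal]
22. n17.env = true  [terminal]
23. n18.tag = 25  [terminal]
24. n15.mk = true  [e.env == true]
25. n15.hot = "my"  ["my"]
26. n10.idx = 18  [C₁.idx - 12]
27. n19.env = true  [terminal]
28. n9.val = 8  [C.idx * 3 - 46]
29. n0.mk = true  [true]
30. n0.hot = "pv"  ["pv"]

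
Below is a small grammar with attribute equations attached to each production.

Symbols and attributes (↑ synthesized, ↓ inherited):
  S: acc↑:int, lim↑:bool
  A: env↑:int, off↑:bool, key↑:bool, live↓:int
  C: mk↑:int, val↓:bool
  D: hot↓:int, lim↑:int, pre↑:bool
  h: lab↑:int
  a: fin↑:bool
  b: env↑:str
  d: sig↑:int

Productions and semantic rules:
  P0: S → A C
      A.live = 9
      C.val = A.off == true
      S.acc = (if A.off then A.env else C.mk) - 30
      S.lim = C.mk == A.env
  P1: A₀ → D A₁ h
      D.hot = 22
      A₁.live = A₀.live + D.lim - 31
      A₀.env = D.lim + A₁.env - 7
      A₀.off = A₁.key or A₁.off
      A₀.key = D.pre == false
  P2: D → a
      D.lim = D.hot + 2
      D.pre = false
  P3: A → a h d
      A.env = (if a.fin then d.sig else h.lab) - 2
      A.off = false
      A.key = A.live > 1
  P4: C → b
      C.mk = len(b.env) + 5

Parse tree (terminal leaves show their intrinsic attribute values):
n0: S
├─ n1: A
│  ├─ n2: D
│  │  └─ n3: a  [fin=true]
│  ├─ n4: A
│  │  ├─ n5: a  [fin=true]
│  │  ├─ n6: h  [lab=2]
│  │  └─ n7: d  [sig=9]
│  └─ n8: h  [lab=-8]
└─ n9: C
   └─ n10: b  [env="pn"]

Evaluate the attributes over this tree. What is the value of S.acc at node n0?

1. n1.live = 9  [9]
2. n2.hot = 22  [22]
3. n3.fin = true  [terminal]
4. n2.lim = 24  [D.hot + 2]
5. n2.pre = false  [false]
6. n4.live = 2  [A₀.live + D.lim - 31]
7. n5.fin = true  [terminal]
8. n6.lab = 2  [terminal]
9. n7.sig = 9  [terminal]
10. n4.env = 7  [(if a.fin then d.sig else h.lab) - 2]
11. n4.off = false  [false]
12. n4.key = true  [A.live > 1]
13. n8.lab = -8  [terminal]
14. n1.env = 24  [D.lim + A₁.env - 7]
15. n1.off = true  [A₁.key or A₁.off]
16. n1.key = true  [D.pre == false]
17. n9.val = true  [A.off == true]
18. n10.env = "pn"  [terminal]
19. n9.mk = 7  [len(b.env) + 5]
20. n0.acc = -6  [(if A.off then A.env else C.mk) - 30]
21. n0.lim = false  [C.mk == A.env]

-6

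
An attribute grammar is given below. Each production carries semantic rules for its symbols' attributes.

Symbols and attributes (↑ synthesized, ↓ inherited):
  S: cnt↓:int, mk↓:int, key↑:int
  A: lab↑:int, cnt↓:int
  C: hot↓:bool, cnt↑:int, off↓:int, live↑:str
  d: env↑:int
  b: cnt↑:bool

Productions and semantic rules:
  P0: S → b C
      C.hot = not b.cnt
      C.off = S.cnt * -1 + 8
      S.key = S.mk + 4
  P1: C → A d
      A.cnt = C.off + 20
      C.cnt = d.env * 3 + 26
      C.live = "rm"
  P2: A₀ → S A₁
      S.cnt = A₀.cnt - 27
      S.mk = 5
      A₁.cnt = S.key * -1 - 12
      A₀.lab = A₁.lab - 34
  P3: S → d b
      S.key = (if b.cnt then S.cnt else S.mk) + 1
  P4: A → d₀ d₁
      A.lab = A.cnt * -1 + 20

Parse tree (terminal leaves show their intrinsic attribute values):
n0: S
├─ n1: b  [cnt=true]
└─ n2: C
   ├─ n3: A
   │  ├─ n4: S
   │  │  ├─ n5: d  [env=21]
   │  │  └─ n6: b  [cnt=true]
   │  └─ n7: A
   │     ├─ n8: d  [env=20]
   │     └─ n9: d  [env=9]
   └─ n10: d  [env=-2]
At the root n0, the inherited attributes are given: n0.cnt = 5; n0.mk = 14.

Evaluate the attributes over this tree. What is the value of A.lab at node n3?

1. n0.cnt = 5  [given at root]
2. n0.mk = 14  [given at root]
3. n1.cnt = true  [terminal]
4. n2.hot = false  [not b.cnt]
5. n2.off = 3  [S.cnt * -1 + 8]
6. n3.cnt = 23  [C.off + 20]
7. n4.cnt = -4  [A₀.cnt - 27]
8. n4.mk = 5  [5]
9. n5.env = 21  [terminal]
10. n6.cnt = true  [terminal]
11. n4.key = -3  [(if b.cnt then S.cnt else S.mk) + 1]
12. n7.cnt = -9  [S.key * -1 - 12]
13. n8.env = 20  [terminal]
14. n9.env = 9  [terminal]
15. n7.lab = 29  [A.cnt * -1 + 20]
16. n3.lab = -5  [A₁.lab - 34]
17. n10.env = -2  [terminal]
18. n2.cnt = 20  [d.env * 3 + 26]
19. n2.live = "rm"  ["rm"]
20. n0.key = 18  [S.mk + 4]

-5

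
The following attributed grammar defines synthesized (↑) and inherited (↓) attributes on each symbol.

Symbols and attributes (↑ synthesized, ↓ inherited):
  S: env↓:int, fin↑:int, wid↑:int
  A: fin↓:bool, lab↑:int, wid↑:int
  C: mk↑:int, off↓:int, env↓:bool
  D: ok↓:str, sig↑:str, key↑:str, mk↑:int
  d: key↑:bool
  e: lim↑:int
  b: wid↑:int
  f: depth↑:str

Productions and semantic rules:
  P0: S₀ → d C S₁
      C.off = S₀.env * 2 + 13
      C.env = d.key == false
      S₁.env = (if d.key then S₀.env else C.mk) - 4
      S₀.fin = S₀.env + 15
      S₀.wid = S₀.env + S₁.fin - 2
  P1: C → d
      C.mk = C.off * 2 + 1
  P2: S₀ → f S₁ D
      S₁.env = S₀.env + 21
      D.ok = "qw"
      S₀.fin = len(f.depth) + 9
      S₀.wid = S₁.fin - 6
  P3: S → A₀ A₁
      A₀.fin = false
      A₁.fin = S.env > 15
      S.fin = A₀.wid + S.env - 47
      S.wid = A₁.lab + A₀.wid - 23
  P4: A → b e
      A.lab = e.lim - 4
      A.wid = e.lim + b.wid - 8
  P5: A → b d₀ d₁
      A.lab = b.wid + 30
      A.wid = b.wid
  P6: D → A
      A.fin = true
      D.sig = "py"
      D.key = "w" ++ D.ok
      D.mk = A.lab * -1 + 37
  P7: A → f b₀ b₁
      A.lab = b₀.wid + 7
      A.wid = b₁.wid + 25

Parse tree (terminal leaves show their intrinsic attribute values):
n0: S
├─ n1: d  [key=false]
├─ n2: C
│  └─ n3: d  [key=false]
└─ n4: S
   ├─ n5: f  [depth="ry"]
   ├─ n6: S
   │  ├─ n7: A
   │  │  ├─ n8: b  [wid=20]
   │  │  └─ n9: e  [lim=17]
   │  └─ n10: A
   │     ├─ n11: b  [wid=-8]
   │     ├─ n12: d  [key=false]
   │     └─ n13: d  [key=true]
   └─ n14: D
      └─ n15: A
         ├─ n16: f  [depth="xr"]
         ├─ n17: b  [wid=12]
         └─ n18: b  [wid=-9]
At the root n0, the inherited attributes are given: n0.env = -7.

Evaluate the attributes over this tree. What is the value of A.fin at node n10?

true

1. n0.env = -7  [given at root]
2. n1.key = false  [terminal]
3. n2.off = -1  [S₀.env * 2 + 13]
4. n2.env = true  [d.key == false]
5. n3.key = false  [terminal]
6. n2.mk = -1  [C.off * 2 + 1]
7. n4.env = -5  [(if d.key then S₀.env else C.mk) - 4]
8. n5.depth = "ry"  [terminal]
9. n6.env = 16  [S₀.env + 21]
10. n7.fin = false  [false]
11. n8.wid = 20  [terminal]
12. n9.lim = 17  [terminal]
13. n7.lab = 13  [e.lim - 4]
14. n7.wid = 29  [e.lim + b.wid - 8]
15. n10.fin = true  [S.env > 15]
16. n11.wid = -8  [terminal]
17. n12.key = false  [terminal]
18. n13.key = true  [terminal]
19. n10.lab = 22  [b.wid + 30]
20. n10.wid = -8  [b.wid]
21. n6.fin = -2  [A₀.wid + S.env - 47]
22. n6.wid = 28  [A₁.lab + A₀.wid - 23]
23. n14.ok = "qw"  ["qw"]
24. n15.fin = true  [true]
25. n16.depth = "xr"  [terminal]
26. n17.wid = 12  [terminal]
27. n18.wid = -9  [terminal]
28. n15.lab = 19  [b₀.wid + 7]
29. n15.wid = 16  [b₁.wid + 25]
30. n14.sig = "py"  ["py"]
31. n14.key = "wqw"  ["w" ++ D.ok]
32. n14.mk = 18  [A.lab * -1 + 37]
33. n4.fin = 11  [len(f.depth) + 9]
34. n4.wid = -8  [S₁.fin - 6]
35. n0.fin = 8  [S₀.env + 15]
36. n0.wid = 2  [S₀.env + S₁.fin - 2]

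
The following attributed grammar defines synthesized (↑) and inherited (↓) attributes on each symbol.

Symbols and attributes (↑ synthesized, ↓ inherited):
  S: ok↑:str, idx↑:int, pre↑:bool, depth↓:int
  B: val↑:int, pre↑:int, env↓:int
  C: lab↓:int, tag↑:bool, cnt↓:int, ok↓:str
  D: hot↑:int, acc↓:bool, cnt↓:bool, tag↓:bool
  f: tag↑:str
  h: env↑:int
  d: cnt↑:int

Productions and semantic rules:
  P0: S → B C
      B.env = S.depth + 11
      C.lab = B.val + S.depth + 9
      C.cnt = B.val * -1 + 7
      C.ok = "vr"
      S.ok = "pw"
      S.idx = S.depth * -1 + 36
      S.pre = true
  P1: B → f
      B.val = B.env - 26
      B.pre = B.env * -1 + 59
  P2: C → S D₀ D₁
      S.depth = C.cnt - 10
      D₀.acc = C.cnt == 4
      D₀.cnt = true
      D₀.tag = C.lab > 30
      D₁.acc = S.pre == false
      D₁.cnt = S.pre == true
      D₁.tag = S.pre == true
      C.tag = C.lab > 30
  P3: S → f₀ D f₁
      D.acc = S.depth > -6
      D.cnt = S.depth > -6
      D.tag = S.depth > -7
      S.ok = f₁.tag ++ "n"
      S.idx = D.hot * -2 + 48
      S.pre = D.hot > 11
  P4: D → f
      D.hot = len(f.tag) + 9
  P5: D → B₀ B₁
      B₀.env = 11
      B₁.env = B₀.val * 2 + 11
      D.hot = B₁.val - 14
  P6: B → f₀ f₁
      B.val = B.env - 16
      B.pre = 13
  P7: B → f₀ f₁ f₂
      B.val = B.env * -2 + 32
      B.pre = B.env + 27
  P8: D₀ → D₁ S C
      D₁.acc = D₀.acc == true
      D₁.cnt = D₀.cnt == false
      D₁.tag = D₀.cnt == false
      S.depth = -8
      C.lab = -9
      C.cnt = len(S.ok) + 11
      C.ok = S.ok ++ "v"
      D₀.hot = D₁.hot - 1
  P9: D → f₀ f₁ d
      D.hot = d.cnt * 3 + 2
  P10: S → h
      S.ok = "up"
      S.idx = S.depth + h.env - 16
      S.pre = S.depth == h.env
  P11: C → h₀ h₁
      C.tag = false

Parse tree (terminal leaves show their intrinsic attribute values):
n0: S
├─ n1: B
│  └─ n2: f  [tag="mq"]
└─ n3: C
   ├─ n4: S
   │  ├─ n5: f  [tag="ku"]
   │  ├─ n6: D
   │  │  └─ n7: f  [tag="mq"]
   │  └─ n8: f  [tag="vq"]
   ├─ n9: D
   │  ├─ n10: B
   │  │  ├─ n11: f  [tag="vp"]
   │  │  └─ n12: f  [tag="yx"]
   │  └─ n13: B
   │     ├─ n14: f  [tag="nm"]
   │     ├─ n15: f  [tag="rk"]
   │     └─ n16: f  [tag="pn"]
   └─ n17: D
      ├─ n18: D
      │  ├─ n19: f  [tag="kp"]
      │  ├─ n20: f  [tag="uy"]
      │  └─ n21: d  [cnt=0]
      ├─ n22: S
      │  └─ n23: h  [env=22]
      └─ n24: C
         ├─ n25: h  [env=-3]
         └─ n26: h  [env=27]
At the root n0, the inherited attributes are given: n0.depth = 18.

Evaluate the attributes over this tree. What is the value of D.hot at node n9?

16

1. n0.depth = 18  [given at root]
2. n1.env = 29  [S.depth + 11]
3. n2.tag = "mq"  [terminal]
4. n1.val = 3  [B.env - 26]
5. n1.pre = 30  [B.env * -1 + 59]
6. n3.lab = 30  [B.val + S.depth + 9]
7. n3.cnt = 4  [B.val * -1 + 7]
8. n3.ok = "vr"  ["vr"]
9. n4.depth = -6  [C.cnt - 10]
10. n5.tag = "ku"  [terminal]
11. n6.acc = false  [S.depth > -6]
12. n6.cnt = false  [S.depth > -6]
13. n6.tag = true  [S.depth > -7]
14. n7.tag = "mq"  [terminal]
15. n6.hot = 11  [len(f.tag) + 9]
16. n8.tag = "vq"  [terminal]
17. n4.ok = "vqn"  [f₁.tag ++ "n"]
18. n4.idx = 26  [D.hot * -2 + 48]
19. n4.pre = false  [D.hot > 11]
20. n9.acc = true  [C.cnt == 4]
21. n9.cnt = true  [true]
22. n9.tag = false  [C.lab > 30]
23. n10.env = 11  [11]
24. n11.tag = "vp"  [terminal]
25. n12.tag = "yx"  [terminal]
26. n10.val = -5  [B.env - 16]
27. n10.pre = 13  [13]
28. n13.env = 1  [B₀.val * 2 + 11]
29. n14.tag = "nm"  [terminal]
30. n15.tag = "rk"  [terminal]
31. n16.tag = "pn"  [terminal]
32. n13.val = 30  [B.env * -2 + 32]
33. n13.pre = 28  [B.env + 27]
34. n9.hot = 16  [B₁.val - 14]
35. n17.acc = true  [S.pre == false]
36. n17.cnt = false  [S.pre == true]
37. n17.tag = false  [S.pre == true]
38. n18.acc = true  [D₀.acc == true]
39. n18.cnt = true  [D₀.cnt == false]
40. n18.tag = true  [D₀.cnt == false]
41. n19.tag = "kp"  [terminal]
42. n20.tag = "uy"  [terminal]
43. n21.cnt = 0  [terminal]
44. n18.hot = 2  [d.cnt * 3 + 2]
45. n22.depth = -8  [-8]
46. n23.env = 22  [terminal]
47. n22.ok = "up"  ["up"]
48. n22.idx = -2  [S.depth + h.env - 16]
49. n22.pre = false  [S.depth == h.env]
50. n24.lab = -9  [-9]
51. n24.cnt = 13  [len(S.ok) + 11]
52. n24.ok = "upv"  [S.ok ++ "v"]
53. n25.env = -3  [terminal]
54. n26.env = 27  [terminal]
55. n24.tag = false  [false]
56. n17.hot = 1  [D₁.hot - 1]
57. n3.tag = false  [C.lab > 30]
58. n0.ok = "pw"  ["pw"]
59. n0.idx = 18  [S.depth * -1 + 36]
60. n0.pre = true  [true]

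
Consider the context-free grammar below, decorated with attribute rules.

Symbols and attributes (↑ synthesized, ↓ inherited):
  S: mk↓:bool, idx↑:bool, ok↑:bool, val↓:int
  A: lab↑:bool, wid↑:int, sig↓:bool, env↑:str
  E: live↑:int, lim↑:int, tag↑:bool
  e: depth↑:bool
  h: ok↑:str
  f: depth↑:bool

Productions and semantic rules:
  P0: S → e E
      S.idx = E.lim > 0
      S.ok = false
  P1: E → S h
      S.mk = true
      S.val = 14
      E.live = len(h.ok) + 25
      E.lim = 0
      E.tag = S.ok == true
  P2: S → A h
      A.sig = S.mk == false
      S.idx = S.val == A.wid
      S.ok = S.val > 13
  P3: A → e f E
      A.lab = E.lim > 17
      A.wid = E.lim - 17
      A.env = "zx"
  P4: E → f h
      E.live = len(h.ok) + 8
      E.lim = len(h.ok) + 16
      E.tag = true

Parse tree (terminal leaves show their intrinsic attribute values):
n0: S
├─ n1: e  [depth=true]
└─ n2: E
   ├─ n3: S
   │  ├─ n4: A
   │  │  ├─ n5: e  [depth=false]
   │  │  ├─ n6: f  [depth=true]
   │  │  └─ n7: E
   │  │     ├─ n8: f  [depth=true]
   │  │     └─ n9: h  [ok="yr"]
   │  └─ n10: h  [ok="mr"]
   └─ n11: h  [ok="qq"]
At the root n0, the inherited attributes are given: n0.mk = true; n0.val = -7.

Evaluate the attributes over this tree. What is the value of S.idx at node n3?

false

1. n0.mk = true  [given at root]
2. n0.val = -7  [given at root]
3. n1.depth = true  [terminal]
4. n3.mk = true  [true]
5. n3.val = 14  [14]
6. n4.sig = false  [S.mk == false]
7. n5.depth = false  [terminal]
8. n6.depth = true  [terminal]
9. n8.depth = true  [terminal]
10. n9.ok = "yr"  [terminal]
11. n7.live = 10  [len(h.ok) + 8]
12. n7.lim = 18  [len(h.ok) + 16]
13. n7.tag = true  [true]
14. n4.lab = true  [E.lim > 17]
15. n4.wid = 1  [E.lim - 17]
16. n4.env = "zx"  ["zx"]
17. n10.ok = "mr"  [terminal]
18. n3.idx = false  [S.val == A.wid]
19. n3.ok = true  [S.val > 13]
20. n11.ok = "qq"  [terminal]
21. n2.live = 27  [len(h.ok) + 25]
22. n2.lim = 0  [0]
23. n2.tag = true  [S.ok == true]
24. n0.idx = false  [E.lim > 0]
25. n0.ok = false  [false]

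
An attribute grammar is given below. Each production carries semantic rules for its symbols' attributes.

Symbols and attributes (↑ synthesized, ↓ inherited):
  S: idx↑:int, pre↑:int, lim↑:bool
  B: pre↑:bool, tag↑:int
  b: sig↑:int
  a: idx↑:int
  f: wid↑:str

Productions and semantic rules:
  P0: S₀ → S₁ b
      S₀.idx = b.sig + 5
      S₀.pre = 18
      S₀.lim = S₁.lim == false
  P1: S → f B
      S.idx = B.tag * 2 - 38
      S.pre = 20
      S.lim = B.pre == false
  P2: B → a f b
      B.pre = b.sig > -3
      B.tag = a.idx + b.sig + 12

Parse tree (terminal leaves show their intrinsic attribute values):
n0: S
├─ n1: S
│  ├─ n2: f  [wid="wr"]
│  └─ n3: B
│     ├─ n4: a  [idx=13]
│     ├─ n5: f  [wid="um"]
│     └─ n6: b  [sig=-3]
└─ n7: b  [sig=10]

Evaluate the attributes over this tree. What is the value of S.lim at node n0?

false

1. n2.wid = "wr"  [terminal]
2. n4.idx = 13  [terminal]
3. n5.wid = "um"  [terminal]
4. n6.sig = -3  [terminal]
5. n3.pre = false  [b.sig > -3]
6. n3.tag = 22  [a.idx + b.sig + 12]
7. n1.idx = 6  [B.tag * 2 - 38]
8. n1.pre = 20  [20]
9. n1.lim = true  [B.pre == false]
10. n7.sig = 10  [terminal]
11. n0.idx = 15  [b.sig + 5]
12. n0.pre = 18  [18]
13. n0.lim = false  [S₁.lim == false]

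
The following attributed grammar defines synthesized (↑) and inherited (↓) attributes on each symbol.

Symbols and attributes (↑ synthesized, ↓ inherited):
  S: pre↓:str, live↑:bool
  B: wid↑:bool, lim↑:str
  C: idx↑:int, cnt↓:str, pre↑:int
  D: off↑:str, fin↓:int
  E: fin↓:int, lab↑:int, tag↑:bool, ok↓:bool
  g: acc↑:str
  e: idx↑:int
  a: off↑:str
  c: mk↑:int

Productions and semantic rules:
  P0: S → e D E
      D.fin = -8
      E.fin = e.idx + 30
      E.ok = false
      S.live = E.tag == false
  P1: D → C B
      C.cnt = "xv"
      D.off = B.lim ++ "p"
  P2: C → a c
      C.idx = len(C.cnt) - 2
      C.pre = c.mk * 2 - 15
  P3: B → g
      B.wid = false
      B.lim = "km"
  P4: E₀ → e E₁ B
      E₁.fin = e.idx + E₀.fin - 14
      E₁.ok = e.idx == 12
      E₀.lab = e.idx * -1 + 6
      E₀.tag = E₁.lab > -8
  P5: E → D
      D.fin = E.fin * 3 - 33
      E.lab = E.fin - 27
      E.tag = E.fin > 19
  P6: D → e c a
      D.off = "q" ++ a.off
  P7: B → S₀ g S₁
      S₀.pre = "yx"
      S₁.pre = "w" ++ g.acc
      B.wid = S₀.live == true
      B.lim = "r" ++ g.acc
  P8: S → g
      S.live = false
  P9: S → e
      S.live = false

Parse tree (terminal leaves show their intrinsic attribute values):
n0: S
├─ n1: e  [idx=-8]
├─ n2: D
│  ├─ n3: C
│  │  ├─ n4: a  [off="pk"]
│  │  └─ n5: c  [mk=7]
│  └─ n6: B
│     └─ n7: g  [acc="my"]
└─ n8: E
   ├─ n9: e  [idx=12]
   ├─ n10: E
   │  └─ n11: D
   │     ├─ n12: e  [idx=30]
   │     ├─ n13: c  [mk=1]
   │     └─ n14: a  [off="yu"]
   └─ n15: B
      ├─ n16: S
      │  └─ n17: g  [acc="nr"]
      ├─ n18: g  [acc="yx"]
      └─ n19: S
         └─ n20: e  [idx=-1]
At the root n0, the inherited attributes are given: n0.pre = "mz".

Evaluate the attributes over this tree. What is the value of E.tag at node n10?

1. n0.pre = "mz"  [given at root]
2. n1.idx = -8  [terminal]
3. n2.fin = -8  [-8]
4. n3.cnt = "xv"  ["xv"]
5. n4.off = "pk"  [terminal]
6. n5.mk = 7  [terminal]
7. n3.idx = 0  [len(C.cnt) - 2]
8. n3.pre = -1  [c.mk * 2 - 15]
9. n7.acc = "my"  [terminal]
10. n6.wid = false  [false]
11. n6.lim = "km"  ["km"]
12. n2.off = "kmp"  [B.lim ++ "p"]
13. n8.fin = 22  [e.idx + 30]
14. n8.ok = false  [false]
15. n9.idx = 12  [terminal]
16. n10.fin = 20  [e.idx + E₀.fin - 14]
17. n10.ok = true  [e.idx == 12]
18. n11.fin = 27  [E.fin * 3 - 33]
19. n12.idx = 30  [terminal]
20. n13.mk = 1  [terminal]
21. n14.off = "yu"  [terminal]
22. n11.off = "qyu"  ["q" ++ a.off]
23. n10.lab = -7  [E.fin - 27]
24. n10.tag = true  [E.fin > 19]
25. n16.pre = "yx"  ["yx"]
26. n17.acc = "nr"  [terminal]
27. n16.live = false  [false]
28. n18.acc = "yx"  [terminal]
29. n19.pre = "wyx"  ["w" ++ g.acc]
30. n20.idx = -1  [terminal]
31. n19.live = false  [false]
32. n15.wid = false  [S₀.live == true]
33. n15.lim = "ryx"  ["r" ++ g.acc]
34. n8.lab = -6  [e.idx * -1 + 6]
35. n8.tag = true  [E₁.lab > -8]
36. n0.live = false  [E.tag == false]

true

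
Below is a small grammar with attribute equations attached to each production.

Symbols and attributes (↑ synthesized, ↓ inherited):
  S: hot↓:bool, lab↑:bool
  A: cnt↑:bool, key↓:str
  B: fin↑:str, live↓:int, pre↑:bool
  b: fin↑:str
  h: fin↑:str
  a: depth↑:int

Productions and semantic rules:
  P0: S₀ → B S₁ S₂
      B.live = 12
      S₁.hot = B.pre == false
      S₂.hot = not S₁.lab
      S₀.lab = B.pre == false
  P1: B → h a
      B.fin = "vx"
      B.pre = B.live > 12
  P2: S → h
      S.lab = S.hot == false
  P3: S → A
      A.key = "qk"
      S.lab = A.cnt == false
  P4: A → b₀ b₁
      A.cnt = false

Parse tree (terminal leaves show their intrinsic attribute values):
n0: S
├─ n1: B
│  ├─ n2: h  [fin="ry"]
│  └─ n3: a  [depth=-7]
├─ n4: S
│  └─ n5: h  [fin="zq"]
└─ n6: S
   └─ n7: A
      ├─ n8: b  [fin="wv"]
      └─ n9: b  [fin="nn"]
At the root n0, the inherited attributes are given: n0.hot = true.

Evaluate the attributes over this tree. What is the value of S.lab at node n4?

1. n0.hot = true  [given at root]
2. n1.live = 12  [12]
3. n2.fin = "ry"  [terminal]
4. n3.depth = -7  [terminal]
5. n1.fin = "vx"  ["vx"]
6. n1.pre = false  [B.live > 12]
7. n4.hot = true  [B.pre == false]
8. n5.fin = "zq"  [terminal]
9. n4.lab = false  [S.hot == false]
10. n6.hot = true  [not S₁.lab]
11. n7.key = "qk"  ["qk"]
12. n8.fin = "wv"  [terminal]
13. n9.fin = "nn"  [terminal]
14. n7.cnt = false  [false]
15. n6.lab = true  [A.cnt == false]
16. n0.lab = true  [B.pre == false]

false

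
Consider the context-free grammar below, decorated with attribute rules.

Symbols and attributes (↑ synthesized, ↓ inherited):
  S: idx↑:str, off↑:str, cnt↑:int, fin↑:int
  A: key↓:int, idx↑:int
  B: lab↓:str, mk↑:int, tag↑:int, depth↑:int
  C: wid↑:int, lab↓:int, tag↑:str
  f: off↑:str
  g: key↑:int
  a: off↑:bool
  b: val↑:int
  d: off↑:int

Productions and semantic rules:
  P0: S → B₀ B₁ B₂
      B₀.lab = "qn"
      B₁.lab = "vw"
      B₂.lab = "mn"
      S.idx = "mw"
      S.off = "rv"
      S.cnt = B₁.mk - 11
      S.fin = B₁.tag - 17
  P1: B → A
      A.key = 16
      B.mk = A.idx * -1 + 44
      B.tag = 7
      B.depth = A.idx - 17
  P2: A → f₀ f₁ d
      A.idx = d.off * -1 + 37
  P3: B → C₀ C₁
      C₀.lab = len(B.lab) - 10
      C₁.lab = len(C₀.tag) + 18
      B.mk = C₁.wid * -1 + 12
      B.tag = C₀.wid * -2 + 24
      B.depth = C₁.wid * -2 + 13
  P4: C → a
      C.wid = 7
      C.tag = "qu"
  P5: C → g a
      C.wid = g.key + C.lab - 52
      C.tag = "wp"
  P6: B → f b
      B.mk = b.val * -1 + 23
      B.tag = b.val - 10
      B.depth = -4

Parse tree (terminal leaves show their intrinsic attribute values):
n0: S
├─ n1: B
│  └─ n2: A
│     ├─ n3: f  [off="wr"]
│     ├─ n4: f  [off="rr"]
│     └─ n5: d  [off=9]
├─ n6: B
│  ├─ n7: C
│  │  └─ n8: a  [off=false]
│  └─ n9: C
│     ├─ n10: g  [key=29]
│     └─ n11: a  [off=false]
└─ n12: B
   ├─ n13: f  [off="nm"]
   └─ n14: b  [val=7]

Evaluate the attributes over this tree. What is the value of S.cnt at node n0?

4

1. n1.lab = "qn"  ["qn"]
2. n2.key = 16  [16]
3. n3.off = "wr"  [terminal]
4. n4.off = "rr"  [terminal]
5. n5.off = 9  [terminal]
6. n2.idx = 28  [d.off * -1 + 37]
7. n1.mk = 16  [A.idx * -1 + 44]
8. n1.tag = 7  [7]
9. n1.depth = 11  [A.idx - 17]
10. n6.lab = "vw"  ["vw"]
11. n7.lab = -8  [len(B.lab) - 10]
12. n8.off = false  [terminal]
13. n7.wid = 7  [7]
14. n7.tag = "qu"  ["qu"]
15. n9.lab = 20  [len(C₀.tag) + 18]
16. n10.key = 29  [terminal]
17. n11.off = false  [terminal]
18. n9.wid = -3  [g.key + C.lab - 52]
19. n9.tag = "wp"  ["wp"]
20. n6.mk = 15  [C₁.wid * -1 + 12]
21. n6.tag = 10  [C₀.wid * -2 + 24]
22. n6.depth = 19  [C₁.wid * -2 + 13]
23. n12.lab = "mn"  ["mn"]
24. n13.off = "nm"  [terminal]
25. n14.val = 7  [terminal]
26. n12.mk = 16  [b.val * -1 + 23]
27. n12.tag = -3  [b.val - 10]
28. n12.depth = -4  [-4]
29. n0.idx = "mw"  ["mw"]
30. n0.off = "rv"  ["rv"]
31. n0.cnt = 4  [B₁.mk - 11]
32. n0.fin = -7  [B₁.tag - 17]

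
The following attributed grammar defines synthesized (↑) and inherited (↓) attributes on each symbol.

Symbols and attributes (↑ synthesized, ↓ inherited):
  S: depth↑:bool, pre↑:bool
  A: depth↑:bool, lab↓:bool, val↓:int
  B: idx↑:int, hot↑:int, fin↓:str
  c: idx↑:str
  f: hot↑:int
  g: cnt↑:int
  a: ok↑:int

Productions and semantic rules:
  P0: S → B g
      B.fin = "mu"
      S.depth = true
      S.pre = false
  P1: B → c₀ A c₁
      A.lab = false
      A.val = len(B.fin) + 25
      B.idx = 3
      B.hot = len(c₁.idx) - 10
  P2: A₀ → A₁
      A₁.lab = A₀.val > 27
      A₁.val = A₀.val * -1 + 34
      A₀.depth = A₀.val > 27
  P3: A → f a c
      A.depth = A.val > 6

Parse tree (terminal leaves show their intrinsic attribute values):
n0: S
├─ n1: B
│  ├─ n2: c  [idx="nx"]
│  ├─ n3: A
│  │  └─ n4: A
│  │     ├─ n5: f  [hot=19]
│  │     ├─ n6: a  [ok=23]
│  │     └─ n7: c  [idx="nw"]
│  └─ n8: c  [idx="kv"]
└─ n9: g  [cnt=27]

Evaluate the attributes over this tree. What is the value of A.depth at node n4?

1. n1.fin = "mu"  ["mu"]
2. n2.idx = "nx"  [terminal]
3. n3.lab = false  [false]
4. n3.val = 27  [len(B.fin) + 25]
5. n4.lab = false  [A₀.val > 27]
6. n4.val = 7  [A₀.val * -1 + 34]
7. n5.hot = 19  [terminal]
8. n6.ok = 23  [terminal]
9. n7.idx = "nw"  [terminal]
10. n4.depth = true  [A.val > 6]
11. n3.depth = false  [A₀.val > 27]
12. n8.idx = "kv"  [terminal]
13. n1.idx = 3  [3]
14. n1.hot = -8  [len(c₁.idx) - 10]
15. n9.cnt = 27  [terminal]
16. n0.depth = true  [true]
17. n0.pre = false  [false]

true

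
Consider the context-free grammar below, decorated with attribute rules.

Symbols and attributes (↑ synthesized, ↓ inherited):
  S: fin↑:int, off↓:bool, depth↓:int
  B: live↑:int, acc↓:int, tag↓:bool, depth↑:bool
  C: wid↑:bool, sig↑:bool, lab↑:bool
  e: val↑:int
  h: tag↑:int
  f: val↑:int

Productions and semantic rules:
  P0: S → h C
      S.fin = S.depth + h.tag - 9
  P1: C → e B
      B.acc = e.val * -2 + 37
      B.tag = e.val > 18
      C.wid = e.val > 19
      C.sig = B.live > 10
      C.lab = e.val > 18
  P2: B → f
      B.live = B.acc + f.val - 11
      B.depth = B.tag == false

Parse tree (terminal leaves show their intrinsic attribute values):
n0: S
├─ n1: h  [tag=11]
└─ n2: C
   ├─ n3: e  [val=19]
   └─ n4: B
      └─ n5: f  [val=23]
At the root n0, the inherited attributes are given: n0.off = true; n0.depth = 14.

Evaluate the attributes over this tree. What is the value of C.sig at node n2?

1. n0.off = true  [given at root]
2. n0.depth = 14  [given at root]
3. n1.tag = 11  [terminal]
4. n3.val = 19  [terminal]
5. n4.acc = -1  [e.val * -2 + 37]
6. n4.tag = true  [e.val > 18]
7. n5.val = 23  [terminal]
8. n4.live = 11  [B.acc + f.val - 11]
9. n4.depth = false  [B.tag == false]
10. n2.wid = false  [e.val > 19]
11. n2.sig = true  [B.live > 10]
12. n2.lab = true  [e.val > 18]
13. n0.fin = 16  [S.depth + h.tag - 9]

true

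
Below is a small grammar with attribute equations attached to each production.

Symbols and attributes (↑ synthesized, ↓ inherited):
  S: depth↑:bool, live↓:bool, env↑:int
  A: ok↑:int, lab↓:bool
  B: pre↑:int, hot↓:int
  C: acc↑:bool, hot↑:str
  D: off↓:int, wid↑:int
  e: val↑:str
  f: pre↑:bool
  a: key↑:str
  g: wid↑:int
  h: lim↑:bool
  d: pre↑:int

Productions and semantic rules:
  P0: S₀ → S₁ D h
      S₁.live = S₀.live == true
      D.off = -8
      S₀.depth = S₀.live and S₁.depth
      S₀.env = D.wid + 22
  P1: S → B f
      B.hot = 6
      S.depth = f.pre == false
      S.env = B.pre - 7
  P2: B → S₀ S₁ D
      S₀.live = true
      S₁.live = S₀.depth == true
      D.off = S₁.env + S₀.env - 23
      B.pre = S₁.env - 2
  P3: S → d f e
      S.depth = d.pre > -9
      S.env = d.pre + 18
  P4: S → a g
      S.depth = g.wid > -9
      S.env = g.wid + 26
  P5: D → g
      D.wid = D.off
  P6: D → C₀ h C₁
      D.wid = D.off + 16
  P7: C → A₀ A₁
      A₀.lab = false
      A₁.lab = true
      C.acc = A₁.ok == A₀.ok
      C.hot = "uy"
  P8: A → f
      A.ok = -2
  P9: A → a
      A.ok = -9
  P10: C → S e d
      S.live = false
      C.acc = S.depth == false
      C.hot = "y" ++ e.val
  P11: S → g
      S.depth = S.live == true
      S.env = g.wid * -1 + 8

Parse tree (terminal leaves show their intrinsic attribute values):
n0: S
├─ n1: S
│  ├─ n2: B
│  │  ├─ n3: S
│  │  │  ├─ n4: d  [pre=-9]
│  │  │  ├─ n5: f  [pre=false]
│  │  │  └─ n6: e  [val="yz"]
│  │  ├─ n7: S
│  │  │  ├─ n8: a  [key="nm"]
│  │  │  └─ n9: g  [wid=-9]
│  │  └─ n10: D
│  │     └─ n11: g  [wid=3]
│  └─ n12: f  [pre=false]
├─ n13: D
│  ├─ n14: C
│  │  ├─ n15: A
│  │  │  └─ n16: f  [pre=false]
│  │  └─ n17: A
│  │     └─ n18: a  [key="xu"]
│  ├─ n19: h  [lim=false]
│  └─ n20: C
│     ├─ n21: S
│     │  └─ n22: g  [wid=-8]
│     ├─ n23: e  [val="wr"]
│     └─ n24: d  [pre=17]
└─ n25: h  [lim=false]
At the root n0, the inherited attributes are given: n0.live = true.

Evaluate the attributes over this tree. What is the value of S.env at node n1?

8

1. n0.live = true  [given at root]
2. n1.live = true  [S₀.live == true]
3. n2.hot = 6  [6]
4. n3.live = true  [true]
5. n4.pre = -9  [terminal]
6. n5.pre = false  [terminal]
7. n6.val = "yz"  [terminal]
8. n3.depth = false  [d.pre > -9]
9. n3.env = 9  [d.pre + 18]
10. n7.live = false  [S₀.depth == true]
11. n8.key = "nm"  [terminal]
12. n9.wid = -9  [terminal]
13. n7.depth = false  [g.wid > -9]
14. n7.env = 17  [g.wid + 26]
15. n10.off = 3  [S₁.env + S₀.env - 23]
16. n11.wid = 3  [terminal]
17. n10.wid = 3  [D.off]
18. n2.pre = 15  [S₁.env - 2]
19. n12.pre = false  [terminal]
20. n1.depth = true  [f.pre == false]
21. n1.env = 8  [B.pre - 7]
22. n13.off = -8  [-8]
23. n15.lab = false  [false]
24. n16.pre = false  [terminal]
25. n15.ok = -2  [-2]
26. n17.lab = true  [true]
27. n18.key = "xu"  [terminal]
28. n17.ok = -9  [-9]
29. n14.acc = false  [A₁.ok == A₀.ok]
30. n14.hot = "uy"  ["uy"]
31. n19.lim = false  [terminal]
32. n21.live = false  [false]
33. n22.wid = -8  [terminal]
34. n21.depth = false  [S.live == true]
35. n21.env = 16  [g.wid * -1 + 8]
36. n23.val = "wr"  [terminal]
37. n24.pre = 17  [terminal]
38. n20.acc = true  [S.depth == false]
39. n20.hot = "ywr"  ["y" ++ e.val]
40. n13.wid = 8  [D.off + 16]
41. n25.lim = false  [terminal]
42. n0.depth = true  [S₀.live and S₁.depth]
43. n0.env = 30  [D.wid + 22]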